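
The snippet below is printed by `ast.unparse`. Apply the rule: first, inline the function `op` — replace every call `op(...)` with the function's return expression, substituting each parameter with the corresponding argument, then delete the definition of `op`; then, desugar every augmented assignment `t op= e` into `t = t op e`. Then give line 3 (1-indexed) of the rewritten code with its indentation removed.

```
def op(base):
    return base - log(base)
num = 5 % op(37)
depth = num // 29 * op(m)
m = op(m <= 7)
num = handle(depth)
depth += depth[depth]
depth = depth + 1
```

m = (m <= 7) - log(m <= 7)

Transformed code:
num = 5 % (37 - log(37))
depth = num // 29 * (m - log(m))
m = (m <= 7) - log(m <= 7)
num = handle(depth)
depth = depth + depth[depth]
depth = depth + 1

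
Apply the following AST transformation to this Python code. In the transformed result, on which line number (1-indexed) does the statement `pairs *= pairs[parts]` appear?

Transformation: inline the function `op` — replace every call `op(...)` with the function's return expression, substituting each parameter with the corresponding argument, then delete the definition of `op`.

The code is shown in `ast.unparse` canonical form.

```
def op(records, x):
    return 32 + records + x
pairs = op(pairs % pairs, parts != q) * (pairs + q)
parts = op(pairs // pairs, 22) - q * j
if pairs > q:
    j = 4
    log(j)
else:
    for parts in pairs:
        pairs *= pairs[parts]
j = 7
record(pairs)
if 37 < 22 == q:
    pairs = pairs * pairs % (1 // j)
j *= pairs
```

8

Transformed code:
pairs = (32 + pairs % pairs + (parts != q)) * (pairs + q)
parts = 32 + pairs // pairs + 22 - q * j
if pairs > q:
    j = 4
    log(j)
else:
    for parts in pairs:
        pairs *= pairs[parts]
j = 7
record(pairs)
if 37 < 22 == q:
    pairs = pairs * pairs % (1 // j)
j *= pairs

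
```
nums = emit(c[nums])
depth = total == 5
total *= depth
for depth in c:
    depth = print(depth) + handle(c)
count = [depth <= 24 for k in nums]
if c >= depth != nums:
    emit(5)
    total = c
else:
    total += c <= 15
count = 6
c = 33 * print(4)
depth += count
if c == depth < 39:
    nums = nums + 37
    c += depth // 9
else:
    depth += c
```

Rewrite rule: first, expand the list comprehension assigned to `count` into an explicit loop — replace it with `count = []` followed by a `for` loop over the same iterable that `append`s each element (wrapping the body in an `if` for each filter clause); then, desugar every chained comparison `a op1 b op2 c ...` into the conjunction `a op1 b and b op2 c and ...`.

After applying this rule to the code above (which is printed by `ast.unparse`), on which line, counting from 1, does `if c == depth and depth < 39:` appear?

Transformed code:
nums = emit(c[nums])
depth = total == 5
total *= depth
for depth in c:
    depth = print(depth) + handle(c)
count = []
for k in nums:
    count.append(depth <= 24)
if c >= depth and depth != nums:
    emit(5)
    total = c
else:
    total += c <= 15
count = 6
c = 33 * print(4)
depth += count
if c == depth and depth < 39:
    nums = nums + 37
    c += depth // 9
else:
    depth += c

17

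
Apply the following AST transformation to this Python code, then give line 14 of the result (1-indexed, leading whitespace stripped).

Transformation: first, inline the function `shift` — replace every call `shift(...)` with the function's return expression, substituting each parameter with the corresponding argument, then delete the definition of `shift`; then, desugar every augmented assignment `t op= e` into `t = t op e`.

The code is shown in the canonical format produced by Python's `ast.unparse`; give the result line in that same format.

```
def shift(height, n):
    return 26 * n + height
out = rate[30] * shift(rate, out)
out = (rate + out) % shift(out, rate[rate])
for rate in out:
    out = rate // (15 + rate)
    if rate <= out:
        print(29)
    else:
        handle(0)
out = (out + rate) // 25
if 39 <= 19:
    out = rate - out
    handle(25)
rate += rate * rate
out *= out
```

out = out * out

Transformed code:
out = rate[30] * (26 * out + rate)
out = (rate + out) % (26 * rate[rate] + out)
for rate in out:
    out = rate // (15 + rate)
    if rate <= out:
        print(29)
    else:
        handle(0)
out = (out + rate) // 25
if 39 <= 19:
    out = rate - out
    handle(25)
rate = rate + rate * rate
out = out * out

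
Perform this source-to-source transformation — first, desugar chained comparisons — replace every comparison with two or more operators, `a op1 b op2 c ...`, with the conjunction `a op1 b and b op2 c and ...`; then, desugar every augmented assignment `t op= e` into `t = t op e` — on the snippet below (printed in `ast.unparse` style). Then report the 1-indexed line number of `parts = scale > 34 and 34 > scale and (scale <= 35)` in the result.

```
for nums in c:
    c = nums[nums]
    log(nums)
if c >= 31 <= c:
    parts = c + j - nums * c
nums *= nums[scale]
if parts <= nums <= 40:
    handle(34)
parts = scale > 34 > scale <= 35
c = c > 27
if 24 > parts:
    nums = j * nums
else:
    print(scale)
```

9

Transformed code:
for nums in c:
    c = nums[nums]
    log(nums)
if c >= 31 and 31 <= c:
    parts = c + j - nums * c
nums = nums * nums[scale]
if parts <= nums and nums <= 40:
    handle(34)
parts = scale > 34 and 34 > scale and (scale <= 35)
c = c > 27
if 24 > parts:
    nums = j * nums
else:
    print(scale)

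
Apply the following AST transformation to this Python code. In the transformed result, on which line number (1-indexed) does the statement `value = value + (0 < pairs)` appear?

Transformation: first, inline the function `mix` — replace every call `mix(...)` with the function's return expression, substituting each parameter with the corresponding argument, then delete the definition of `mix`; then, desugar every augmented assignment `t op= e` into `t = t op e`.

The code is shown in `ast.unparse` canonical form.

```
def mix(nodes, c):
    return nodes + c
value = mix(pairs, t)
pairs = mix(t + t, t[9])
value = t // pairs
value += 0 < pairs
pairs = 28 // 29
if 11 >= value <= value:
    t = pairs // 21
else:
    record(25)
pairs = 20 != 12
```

Transformed code:
value = pairs + t
pairs = t + t + t[9]
value = t // pairs
value = value + (0 < pairs)
pairs = 28 // 29
if 11 >= value <= value:
    t = pairs // 21
else:
    record(25)
pairs = 20 != 12

4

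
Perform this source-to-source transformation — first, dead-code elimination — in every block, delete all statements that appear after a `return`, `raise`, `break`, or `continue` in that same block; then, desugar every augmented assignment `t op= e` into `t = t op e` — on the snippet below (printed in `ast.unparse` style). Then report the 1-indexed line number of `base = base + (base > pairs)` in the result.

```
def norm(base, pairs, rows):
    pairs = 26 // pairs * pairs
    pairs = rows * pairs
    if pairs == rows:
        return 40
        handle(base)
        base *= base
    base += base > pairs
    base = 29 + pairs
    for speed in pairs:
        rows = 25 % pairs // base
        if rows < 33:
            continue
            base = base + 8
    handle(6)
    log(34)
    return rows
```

6

Transformed code:
def norm(base, pairs, rows):
    pairs = 26 // pairs * pairs
    pairs = rows * pairs
    if pairs == rows:
        return 40
    base = base + (base > pairs)
    base = 29 + pairs
    for speed in pairs:
        rows = 25 % pairs // base
        if rows < 33:
            continue
    handle(6)
    log(34)
    return rows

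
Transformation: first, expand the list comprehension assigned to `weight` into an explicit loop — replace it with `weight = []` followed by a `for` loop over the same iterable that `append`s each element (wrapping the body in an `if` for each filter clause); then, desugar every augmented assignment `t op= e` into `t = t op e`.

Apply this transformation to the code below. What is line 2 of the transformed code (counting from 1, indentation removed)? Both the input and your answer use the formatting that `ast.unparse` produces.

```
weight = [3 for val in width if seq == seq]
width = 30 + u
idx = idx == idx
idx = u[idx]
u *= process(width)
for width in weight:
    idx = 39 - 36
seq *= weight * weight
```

Transformed code:
weight = []
for val in width:
    if seq == seq:
        weight.append(3)
width = 30 + u
idx = idx == idx
idx = u[idx]
u = u * process(width)
for width in weight:
    idx = 39 - 36
seq = seq * (weight * weight)

for val in width:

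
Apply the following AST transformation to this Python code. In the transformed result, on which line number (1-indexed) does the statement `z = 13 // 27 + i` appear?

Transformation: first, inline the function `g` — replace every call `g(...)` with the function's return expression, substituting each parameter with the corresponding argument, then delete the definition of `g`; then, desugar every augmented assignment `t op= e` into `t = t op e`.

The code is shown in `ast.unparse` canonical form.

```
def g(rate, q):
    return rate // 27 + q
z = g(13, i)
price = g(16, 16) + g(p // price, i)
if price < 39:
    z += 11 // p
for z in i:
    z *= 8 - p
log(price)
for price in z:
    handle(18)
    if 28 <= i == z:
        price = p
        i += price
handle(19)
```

Transformed code:
z = 13 // 27 + i
price = 16 // 27 + 16 + (p // price // 27 + i)
if price < 39:
    z = z + 11 // p
for z in i:
    z = z * (8 - p)
log(price)
for price in z:
    handle(18)
    if 28 <= i == z:
        price = p
        i = i + price
handle(19)

1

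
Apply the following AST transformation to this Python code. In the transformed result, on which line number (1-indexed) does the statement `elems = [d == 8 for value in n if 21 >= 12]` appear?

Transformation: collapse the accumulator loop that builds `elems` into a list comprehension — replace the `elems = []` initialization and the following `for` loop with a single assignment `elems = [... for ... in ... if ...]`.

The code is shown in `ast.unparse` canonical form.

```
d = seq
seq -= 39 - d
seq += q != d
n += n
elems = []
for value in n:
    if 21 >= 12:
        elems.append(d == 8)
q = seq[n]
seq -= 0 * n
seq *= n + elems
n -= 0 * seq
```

5

Transformed code:
d = seq
seq -= 39 - d
seq += q != d
n += n
elems = [d == 8 for value in n if 21 >= 12]
q = seq[n]
seq -= 0 * n
seq *= n + elems
n -= 0 * seq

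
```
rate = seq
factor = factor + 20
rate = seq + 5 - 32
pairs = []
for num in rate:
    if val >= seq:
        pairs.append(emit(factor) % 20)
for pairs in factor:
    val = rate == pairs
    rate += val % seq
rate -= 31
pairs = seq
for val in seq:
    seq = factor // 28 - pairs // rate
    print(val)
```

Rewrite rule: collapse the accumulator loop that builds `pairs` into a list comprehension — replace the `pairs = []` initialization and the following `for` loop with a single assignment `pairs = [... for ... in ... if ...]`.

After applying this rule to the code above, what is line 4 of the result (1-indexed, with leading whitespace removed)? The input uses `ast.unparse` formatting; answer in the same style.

pairs = [emit(factor) % 20 for num in rate if val >= seq]

Transformed code:
rate = seq
factor = factor + 20
rate = seq + 5 - 32
pairs = [emit(factor) % 20 for num in rate if val >= seq]
for pairs in factor:
    val = rate == pairs
    rate += val % seq
rate -= 31
pairs = seq
for val in seq:
    seq = factor // 28 - pairs // rate
    print(val)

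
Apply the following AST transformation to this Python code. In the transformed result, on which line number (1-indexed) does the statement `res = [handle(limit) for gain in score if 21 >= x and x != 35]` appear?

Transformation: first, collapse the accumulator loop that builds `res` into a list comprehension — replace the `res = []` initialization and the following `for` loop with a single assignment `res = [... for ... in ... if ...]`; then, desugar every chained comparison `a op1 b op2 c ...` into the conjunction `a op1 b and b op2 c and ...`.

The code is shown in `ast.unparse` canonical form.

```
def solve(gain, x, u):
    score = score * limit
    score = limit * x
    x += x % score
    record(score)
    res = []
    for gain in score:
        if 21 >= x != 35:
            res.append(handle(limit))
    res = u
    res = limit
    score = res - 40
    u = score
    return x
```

6

Transformed code:
def solve(gain, x, u):
    score = score * limit
    score = limit * x
    x += x % score
    record(score)
    res = [handle(limit) for gain in score if 21 >= x and x != 35]
    res = u
    res = limit
    score = res - 40
    u = score
    return x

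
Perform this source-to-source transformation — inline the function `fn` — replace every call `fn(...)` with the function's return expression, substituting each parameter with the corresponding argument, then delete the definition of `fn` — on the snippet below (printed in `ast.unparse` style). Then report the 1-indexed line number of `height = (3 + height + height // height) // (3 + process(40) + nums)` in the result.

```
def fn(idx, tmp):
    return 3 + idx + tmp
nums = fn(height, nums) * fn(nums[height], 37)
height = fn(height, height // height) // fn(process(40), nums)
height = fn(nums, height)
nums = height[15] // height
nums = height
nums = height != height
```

2

Transformed code:
nums = (3 + height + nums) * (3 + nums[height] + 37)
height = (3 + height + height // height) // (3 + process(40) + nums)
height = 3 + nums + height
nums = height[15] // height
nums = height
nums = height != height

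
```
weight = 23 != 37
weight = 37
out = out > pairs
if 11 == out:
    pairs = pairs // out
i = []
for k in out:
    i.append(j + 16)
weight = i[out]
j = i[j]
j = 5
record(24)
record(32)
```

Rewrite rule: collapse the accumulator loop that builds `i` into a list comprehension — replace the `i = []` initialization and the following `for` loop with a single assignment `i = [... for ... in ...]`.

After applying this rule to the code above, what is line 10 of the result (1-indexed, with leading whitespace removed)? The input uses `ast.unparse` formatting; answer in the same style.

record(24)

Transformed code:
weight = 23 != 37
weight = 37
out = out > pairs
if 11 == out:
    pairs = pairs // out
i = [j + 16 for k in out]
weight = i[out]
j = i[j]
j = 5
record(24)
record(32)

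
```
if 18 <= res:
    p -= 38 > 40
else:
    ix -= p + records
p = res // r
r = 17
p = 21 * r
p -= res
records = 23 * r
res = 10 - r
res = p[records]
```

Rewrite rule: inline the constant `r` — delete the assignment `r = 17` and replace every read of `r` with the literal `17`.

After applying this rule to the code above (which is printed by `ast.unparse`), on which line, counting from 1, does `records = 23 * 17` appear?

8

Transformed code:
if 18 <= res:
    p -= 38 > 40
else:
    ix -= p + records
p = res // 17
p = 21 * 17
p -= res
records = 23 * 17
res = 10 - 17
res = p[records]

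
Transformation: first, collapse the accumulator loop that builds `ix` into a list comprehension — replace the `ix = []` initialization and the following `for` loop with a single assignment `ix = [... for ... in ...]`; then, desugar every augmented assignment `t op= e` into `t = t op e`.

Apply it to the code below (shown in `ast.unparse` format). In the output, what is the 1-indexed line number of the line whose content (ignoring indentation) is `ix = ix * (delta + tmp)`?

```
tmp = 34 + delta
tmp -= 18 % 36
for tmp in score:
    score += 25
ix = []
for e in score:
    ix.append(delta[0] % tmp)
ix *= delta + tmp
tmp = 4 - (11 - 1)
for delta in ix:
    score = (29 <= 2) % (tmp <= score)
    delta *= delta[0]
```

Transformed code:
tmp = 34 + delta
tmp = tmp - 18 % 36
for tmp in score:
    score = score + 25
ix = [delta[0] % tmp for e in score]
ix = ix * (delta + tmp)
tmp = 4 - (11 - 1)
for delta in ix:
    score = (29 <= 2) % (tmp <= score)
    delta = delta * delta[0]

6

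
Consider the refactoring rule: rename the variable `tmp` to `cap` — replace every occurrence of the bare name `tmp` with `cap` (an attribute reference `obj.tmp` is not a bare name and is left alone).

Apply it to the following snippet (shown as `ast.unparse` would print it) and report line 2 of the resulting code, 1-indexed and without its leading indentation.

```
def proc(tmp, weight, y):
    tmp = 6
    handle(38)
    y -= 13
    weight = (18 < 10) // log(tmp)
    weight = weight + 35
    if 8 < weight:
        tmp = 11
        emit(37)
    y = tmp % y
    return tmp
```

Transformed code:
def proc(cap, weight, y):
    cap = 6
    handle(38)
    y -= 13
    weight = (18 < 10) // log(cap)
    weight = weight + 35
    if 8 < weight:
        cap = 11
        emit(37)
    y = cap % y
    return cap

cap = 6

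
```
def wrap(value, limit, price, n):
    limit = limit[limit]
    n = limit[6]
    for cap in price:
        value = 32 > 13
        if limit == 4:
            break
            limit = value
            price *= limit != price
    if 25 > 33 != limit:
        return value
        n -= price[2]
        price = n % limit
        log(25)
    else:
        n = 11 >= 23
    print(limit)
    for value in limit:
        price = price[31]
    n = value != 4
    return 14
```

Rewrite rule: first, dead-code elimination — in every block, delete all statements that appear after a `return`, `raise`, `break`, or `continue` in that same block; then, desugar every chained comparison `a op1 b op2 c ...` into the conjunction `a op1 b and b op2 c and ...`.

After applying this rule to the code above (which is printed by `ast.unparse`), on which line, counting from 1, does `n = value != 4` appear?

Transformed code:
def wrap(value, limit, price, n):
    limit = limit[limit]
    n = limit[6]
    for cap in price:
        value = 32 > 13
        if limit == 4:
            break
    if 25 > 33 and 33 != limit:
        return value
    else:
        n = 11 >= 23
    print(limit)
    for value in limit:
        price = price[31]
    n = value != 4
    return 14

15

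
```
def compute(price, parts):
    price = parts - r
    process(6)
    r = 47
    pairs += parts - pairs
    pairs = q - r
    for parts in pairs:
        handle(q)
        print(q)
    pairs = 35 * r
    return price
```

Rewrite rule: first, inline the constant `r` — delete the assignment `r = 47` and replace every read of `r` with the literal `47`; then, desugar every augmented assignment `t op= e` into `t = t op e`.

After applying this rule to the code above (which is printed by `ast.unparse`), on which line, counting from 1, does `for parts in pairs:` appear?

Transformed code:
def compute(price, parts):
    price = parts - 47
    process(6)
    pairs = pairs + (parts - pairs)
    pairs = q - 47
    for parts in pairs:
        handle(q)
        print(q)
    pairs = 35 * 47
    return price

6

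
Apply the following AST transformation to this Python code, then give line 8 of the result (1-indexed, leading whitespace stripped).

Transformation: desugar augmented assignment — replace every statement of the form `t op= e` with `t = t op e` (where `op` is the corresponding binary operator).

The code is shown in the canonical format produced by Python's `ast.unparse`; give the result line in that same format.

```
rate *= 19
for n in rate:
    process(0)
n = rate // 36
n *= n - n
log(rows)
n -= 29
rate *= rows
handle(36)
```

Transformed code:
rate = rate * 19
for n in rate:
    process(0)
n = rate // 36
n = n * (n - n)
log(rows)
n = n - 29
rate = rate * rows
handle(36)

rate = rate * rows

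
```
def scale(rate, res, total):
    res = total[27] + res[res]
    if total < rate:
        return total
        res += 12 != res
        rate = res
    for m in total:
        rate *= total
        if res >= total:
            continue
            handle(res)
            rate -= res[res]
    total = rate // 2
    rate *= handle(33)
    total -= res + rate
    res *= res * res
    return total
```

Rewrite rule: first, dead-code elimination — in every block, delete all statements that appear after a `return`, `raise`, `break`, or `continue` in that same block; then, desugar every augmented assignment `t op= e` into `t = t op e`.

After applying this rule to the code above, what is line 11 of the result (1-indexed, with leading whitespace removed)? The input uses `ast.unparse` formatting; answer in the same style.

Transformed code:
def scale(rate, res, total):
    res = total[27] + res[res]
    if total < rate:
        return total
    for m in total:
        rate = rate * total
        if res >= total:
            continue
    total = rate // 2
    rate = rate * handle(33)
    total = total - (res + rate)
    res = res * (res * res)
    return total

total = total - (res + rate)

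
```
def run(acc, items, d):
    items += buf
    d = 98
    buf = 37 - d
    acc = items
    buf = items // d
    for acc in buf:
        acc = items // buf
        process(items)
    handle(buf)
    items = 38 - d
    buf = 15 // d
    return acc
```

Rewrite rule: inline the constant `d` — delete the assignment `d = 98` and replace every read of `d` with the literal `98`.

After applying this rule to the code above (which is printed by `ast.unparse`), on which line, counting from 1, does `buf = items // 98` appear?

Transformed code:
def run(acc, items, d):
    items += buf
    buf = 37 - 98
    acc = items
    buf = items // 98
    for acc in buf:
        acc = items // buf
        process(items)
    handle(buf)
    items = 38 - 98
    buf = 15 // 98
    return acc

5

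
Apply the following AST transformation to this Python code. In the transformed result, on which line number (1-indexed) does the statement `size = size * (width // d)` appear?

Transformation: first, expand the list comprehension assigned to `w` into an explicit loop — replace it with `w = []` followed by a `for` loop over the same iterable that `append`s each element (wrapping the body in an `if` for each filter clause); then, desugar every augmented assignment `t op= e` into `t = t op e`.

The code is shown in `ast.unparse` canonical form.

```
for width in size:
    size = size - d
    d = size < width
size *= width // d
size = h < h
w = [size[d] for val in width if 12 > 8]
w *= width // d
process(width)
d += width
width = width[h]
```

4

Transformed code:
for width in size:
    size = size - d
    d = size < width
size = size * (width // d)
size = h < h
w = []
for val in width:
    if 12 > 8:
        w.append(size[d])
w = w * (width // d)
process(width)
d = d + width
width = width[h]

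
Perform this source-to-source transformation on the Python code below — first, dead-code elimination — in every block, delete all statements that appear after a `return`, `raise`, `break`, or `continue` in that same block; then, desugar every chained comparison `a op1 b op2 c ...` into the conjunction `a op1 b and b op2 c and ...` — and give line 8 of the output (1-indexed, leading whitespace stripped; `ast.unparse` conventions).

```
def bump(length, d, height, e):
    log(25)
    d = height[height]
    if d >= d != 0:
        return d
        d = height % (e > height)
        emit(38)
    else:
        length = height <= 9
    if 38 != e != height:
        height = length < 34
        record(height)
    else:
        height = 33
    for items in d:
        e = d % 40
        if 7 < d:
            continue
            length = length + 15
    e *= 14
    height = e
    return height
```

Transformed code:
def bump(length, d, height, e):
    log(25)
    d = height[height]
    if d >= d and d != 0:
        return d
    else:
        length = height <= 9
    if 38 != e and e != height:
        height = length < 34
        record(height)
    else:
        height = 33
    for items in d:
        e = d % 40
        if 7 < d:
            continue
    e *= 14
    height = e
    return height

if 38 != e and e != height:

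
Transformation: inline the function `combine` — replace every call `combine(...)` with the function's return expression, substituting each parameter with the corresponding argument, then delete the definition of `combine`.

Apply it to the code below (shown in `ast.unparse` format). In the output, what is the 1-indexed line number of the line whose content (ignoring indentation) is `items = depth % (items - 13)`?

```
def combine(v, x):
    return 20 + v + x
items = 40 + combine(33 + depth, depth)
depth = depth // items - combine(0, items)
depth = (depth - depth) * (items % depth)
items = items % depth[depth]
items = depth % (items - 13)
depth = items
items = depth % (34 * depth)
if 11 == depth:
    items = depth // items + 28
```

Transformed code:
items = 40 + (20 + (33 + depth) + depth)
depth = depth // items - (20 + 0 + items)
depth = (depth - depth) * (items % depth)
items = items % depth[depth]
items = depth % (items - 13)
depth = items
items = depth % (34 * depth)
if 11 == depth:
    items = depth // items + 28

5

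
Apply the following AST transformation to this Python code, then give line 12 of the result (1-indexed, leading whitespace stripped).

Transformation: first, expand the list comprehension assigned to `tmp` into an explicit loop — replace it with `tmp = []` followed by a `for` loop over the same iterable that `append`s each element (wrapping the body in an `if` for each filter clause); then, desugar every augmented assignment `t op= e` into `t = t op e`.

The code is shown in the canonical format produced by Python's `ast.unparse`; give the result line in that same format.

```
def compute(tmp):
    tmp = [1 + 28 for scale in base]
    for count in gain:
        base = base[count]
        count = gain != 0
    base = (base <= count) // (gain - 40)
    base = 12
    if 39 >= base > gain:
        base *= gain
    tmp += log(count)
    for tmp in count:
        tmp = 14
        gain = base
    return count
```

tmp = tmp + log(count)

Transformed code:
def compute(tmp):
    tmp = []
    for scale in base:
        tmp.append(1 + 28)
    for count in gain:
        base = base[count]
        count = gain != 0
    base = (base <= count) // (gain - 40)
    base = 12
    if 39 >= base > gain:
        base = base * gain
    tmp = tmp + log(count)
    for tmp in count:
        tmp = 14
        gain = base
    return count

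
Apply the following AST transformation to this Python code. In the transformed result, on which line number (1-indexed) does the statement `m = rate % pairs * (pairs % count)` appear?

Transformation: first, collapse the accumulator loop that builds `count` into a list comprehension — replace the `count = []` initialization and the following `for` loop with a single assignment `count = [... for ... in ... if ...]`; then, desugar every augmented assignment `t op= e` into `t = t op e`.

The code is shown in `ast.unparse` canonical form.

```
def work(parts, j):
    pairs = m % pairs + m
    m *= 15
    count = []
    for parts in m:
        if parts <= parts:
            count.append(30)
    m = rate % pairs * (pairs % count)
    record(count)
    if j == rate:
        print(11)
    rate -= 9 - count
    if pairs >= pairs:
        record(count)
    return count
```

Transformed code:
def work(parts, j):
    pairs = m % pairs + m
    m = m * 15
    count = [30 for parts in m if parts <= parts]
    m = rate % pairs * (pairs % count)
    record(count)
    if j == rate:
        print(11)
    rate = rate - (9 - count)
    if pairs >= pairs:
        record(count)
    return count

5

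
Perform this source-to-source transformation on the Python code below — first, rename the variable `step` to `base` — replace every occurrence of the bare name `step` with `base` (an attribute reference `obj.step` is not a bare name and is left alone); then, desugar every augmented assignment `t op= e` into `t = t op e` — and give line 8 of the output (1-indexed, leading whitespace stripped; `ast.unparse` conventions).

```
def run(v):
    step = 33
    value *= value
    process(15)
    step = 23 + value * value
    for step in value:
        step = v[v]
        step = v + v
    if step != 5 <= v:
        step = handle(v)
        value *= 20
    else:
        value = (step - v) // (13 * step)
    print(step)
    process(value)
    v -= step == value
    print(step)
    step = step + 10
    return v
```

Transformed code:
def run(v):
    base = 33
    value = value * value
    process(15)
    base = 23 + value * value
    for base in value:
        base = v[v]
        base = v + v
    if base != 5 <= v:
        base = handle(v)
        value = value * 20
    else:
        value = (base - v) // (13 * base)
    print(base)
    process(value)
    v = v - (base == value)
    print(base)
    base = base + 10
    return v

base = v + v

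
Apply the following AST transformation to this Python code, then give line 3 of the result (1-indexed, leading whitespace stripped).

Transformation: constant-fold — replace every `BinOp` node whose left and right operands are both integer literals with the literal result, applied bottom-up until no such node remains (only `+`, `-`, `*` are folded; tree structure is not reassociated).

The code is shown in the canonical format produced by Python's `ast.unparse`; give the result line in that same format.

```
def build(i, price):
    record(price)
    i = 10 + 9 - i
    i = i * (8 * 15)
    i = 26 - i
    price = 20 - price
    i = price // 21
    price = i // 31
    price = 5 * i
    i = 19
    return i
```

Transformed code:
def build(i, price):
    record(price)
    i = 19 - i
    i = i * 120
    i = 26 - i
    price = 20 - price
    i = price // 21
    price = i // 31
    price = 5 * i
    i = 19
    return i

i = 19 - i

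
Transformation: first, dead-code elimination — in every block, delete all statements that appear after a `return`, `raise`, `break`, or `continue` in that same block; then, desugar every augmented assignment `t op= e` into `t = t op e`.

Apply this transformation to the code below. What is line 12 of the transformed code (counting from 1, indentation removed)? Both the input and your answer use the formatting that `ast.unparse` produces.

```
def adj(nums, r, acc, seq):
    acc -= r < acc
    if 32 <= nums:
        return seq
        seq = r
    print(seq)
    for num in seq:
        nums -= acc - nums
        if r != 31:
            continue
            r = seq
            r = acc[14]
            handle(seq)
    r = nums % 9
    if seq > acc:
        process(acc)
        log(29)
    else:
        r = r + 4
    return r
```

Transformed code:
def adj(nums, r, acc, seq):
    acc = acc - (r < acc)
    if 32 <= nums:
        return seq
    print(seq)
    for num in seq:
        nums = nums - (acc - nums)
        if r != 31:
            continue
    r = nums % 9
    if seq > acc:
        process(acc)
        log(29)
    else:
        r = r + 4
    return r

process(acc)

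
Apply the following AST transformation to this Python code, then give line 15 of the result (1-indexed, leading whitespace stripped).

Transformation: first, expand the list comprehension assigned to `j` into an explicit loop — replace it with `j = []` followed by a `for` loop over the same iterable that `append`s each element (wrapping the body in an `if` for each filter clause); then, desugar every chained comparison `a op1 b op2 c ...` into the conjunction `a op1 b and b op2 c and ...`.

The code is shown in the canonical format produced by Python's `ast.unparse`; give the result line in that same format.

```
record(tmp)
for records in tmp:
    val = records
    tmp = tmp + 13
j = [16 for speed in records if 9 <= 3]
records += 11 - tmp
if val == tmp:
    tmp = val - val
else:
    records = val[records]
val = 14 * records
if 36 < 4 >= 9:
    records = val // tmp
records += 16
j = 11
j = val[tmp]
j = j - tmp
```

if 36 < 4 and 4 >= 9:

Transformed code:
record(tmp)
for records in tmp:
    val = records
    tmp = tmp + 13
j = []
for speed in records:
    if 9 <= 3:
        j.append(16)
records += 11 - tmp
if val == tmp:
    tmp = val - val
else:
    records = val[records]
val = 14 * records
if 36 < 4 and 4 >= 9:
    records = val // tmp
records += 16
j = 11
j = val[tmp]
j = j - tmp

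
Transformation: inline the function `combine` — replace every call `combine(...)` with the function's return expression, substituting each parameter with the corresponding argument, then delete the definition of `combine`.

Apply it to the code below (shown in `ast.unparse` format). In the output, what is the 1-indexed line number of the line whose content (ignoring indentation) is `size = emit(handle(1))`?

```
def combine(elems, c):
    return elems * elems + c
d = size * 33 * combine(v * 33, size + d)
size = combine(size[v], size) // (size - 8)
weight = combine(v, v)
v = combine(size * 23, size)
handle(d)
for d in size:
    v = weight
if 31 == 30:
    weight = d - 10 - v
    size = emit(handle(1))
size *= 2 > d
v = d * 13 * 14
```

10

Transformed code:
d = size * 33 * (v * 33 * (v * 33) + (size + d))
size = (size[v] * size[v] + size) // (size - 8)
weight = v * v + v
v = size * 23 * (size * 23) + size
handle(d)
for d in size:
    v = weight
if 31 == 30:
    weight = d - 10 - v
    size = emit(handle(1))
size *= 2 > d
v = d * 13 * 14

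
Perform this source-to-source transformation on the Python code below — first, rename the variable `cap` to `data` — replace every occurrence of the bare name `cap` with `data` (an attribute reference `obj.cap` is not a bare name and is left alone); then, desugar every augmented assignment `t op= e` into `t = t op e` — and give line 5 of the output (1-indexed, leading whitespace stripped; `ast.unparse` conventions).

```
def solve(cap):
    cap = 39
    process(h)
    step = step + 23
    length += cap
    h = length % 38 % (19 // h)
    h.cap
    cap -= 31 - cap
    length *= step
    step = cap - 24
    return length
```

length = length + data

Transformed code:
def solve(data):
    data = 39
    process(h)
    step = step + 23
    length = length + data
    h = length % 38 % (19 // h)
    h.cap
    data = data - (31 - data)
    length = length * step
    step = data - 24
    return length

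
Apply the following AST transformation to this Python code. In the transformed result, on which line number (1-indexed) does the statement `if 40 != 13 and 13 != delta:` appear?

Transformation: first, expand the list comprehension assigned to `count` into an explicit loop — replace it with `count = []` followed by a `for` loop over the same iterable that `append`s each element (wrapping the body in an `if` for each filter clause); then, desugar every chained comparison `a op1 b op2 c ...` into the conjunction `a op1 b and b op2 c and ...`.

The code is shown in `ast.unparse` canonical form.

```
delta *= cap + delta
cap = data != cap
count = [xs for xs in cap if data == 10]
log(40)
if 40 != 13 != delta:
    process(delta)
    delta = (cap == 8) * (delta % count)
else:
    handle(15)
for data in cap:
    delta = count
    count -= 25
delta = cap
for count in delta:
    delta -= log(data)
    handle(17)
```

8

Transformed code:
delta *= cap + delta
cap = data != cap
count = []
for xs in cap:
    if data == 10:
        count.append(xs)
log(40)
if 40 != 13 and 13 != delta:
    process(delta)
    delta = (cap == 8) * (delta % count)
else:
    handle(15)
for data in cap:
    delta = count
    count -= 25
delta = cap
for count in delta:
    delta -= log(data)
    handle(17)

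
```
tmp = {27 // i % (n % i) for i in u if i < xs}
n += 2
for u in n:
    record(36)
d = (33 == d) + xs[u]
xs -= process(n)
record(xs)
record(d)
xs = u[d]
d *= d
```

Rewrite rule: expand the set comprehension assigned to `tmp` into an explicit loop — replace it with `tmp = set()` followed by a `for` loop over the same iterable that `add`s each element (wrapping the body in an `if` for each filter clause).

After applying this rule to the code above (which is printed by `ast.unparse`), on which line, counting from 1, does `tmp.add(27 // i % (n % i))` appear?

Transformed code:
tmp = set()
for i in u:
    if i < xs:
        tmp.add(27 // i % (n % i))
n += 2
for u in n:
    record(36)
d = (33 == d) + xs[u]
xs -= process(n)
record(xs)
record(d)
xs = u[d]
d *= d

4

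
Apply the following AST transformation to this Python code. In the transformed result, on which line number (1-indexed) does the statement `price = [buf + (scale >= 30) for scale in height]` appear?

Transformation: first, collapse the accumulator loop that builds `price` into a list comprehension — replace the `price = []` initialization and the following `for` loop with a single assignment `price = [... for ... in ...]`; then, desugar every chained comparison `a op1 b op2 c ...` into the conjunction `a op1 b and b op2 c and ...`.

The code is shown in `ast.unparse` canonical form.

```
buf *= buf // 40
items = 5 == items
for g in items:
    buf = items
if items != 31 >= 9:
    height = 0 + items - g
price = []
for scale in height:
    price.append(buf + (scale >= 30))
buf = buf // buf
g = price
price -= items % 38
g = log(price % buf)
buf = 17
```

Transformed code:
buf *= buf // 40
items = 5 == items
for g in items:
    buf = items
if items != 31 and 31 >= 9:
    height = 0 + items - g
price = [buf + (scale >= 30) for scale in height]
buf = buf // buf
g = price
price -= items % 38
g = log(price % buf)
buf = 17

7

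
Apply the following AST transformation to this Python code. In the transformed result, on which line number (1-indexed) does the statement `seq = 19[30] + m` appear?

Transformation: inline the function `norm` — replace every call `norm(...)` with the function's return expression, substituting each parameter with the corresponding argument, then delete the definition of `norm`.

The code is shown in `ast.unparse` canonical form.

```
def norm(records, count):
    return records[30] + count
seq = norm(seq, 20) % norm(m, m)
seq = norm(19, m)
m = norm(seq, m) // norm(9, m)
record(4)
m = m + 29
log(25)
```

Transformed code:
seq = (seq[30] + 20) % (m[30] + m)
seq = 19[30] + m
m = (seq[30] + m) // (9[30] + m)
record(4)
m = m + 29
log(25)

2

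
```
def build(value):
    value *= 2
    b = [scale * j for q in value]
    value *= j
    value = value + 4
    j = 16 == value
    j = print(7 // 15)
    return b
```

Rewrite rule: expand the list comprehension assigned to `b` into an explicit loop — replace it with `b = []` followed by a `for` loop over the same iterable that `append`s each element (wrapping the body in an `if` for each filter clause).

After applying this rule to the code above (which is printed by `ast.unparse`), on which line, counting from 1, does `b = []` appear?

Transformed code:
def build(value):
    value *= 2
    b = []
    for q in value:
        b.append(scale * j)
    value *= j
    value = value + 4
    j = 16 == value
    j = print(7 // 15)
    return b

3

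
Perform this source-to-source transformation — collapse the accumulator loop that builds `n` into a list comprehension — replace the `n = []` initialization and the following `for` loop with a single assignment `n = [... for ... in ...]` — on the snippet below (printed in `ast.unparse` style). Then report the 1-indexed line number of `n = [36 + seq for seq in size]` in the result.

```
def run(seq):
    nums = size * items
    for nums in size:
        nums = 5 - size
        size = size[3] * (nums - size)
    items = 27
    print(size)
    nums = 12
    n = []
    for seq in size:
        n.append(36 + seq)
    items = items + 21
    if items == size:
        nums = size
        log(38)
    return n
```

9

Transformed code:
def run(seq):
    nums = size * items
    for nums in size:
        nums = 5 - size
        size = size[3] * (nums - size)
    items = 27
    print(size)
    nums = 12
    n = [36 + seq for seq in size]
    items = items + 21
    if items == size:
        nums = size
        log(38)
    return n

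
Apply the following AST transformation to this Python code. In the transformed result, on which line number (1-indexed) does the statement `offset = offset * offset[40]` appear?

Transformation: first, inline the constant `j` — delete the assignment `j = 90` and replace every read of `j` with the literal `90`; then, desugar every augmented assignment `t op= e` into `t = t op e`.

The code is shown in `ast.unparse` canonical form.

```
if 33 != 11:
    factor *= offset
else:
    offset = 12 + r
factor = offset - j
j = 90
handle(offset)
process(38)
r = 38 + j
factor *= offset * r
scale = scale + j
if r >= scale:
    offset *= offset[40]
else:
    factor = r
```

Transformed code:
if 33 != 11:
    factor = factor * offset
else:
    offset = 12 + r
factor = offset - 90
handle(offset)
process(38)
r = 38 + 90
factor = factor * (offset * r)
scale = scale + 90
if r >= scale:
    offset = offset * offset[40]
else:
    factor = r

12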